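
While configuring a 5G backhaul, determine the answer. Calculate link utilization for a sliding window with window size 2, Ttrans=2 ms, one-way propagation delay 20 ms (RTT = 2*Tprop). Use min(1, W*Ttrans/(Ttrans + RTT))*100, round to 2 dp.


Given: W = 2, Ttrans = 2 ms, RTT = 40 ms (= 2 * Tprop, Tprop = 20 ms)
Cycle time = Ttrans + RTT = 2 + 40 = 42 ms (first packet sent until its ACK returns)
W * Ttrans = 2 * 2 = 4 ms of sending per cycle
W * Ttrans / (Ttrans + RTT) = 4 / 42 = 0.095238
U = min(1, 0.095238) = 0.095238
U% = 9.52%

9.52


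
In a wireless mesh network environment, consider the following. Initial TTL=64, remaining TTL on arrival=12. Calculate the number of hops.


Given: initial TTL = 64, received TTL = 12
Hops = initial TTL - received TTL
Hops = 64 - 12 = 52

52


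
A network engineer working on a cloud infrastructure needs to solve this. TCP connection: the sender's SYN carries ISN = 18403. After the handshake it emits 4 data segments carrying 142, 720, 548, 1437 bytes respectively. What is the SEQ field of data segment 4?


The SYN occupies sequence number ISN = 18403, so the first data byte is ISN + 1 = 18404.
SEQ of data segment i = (ISN + 1) + sum of payload sizes of segments 1..i-1.
Segment 1: SEQ = 18404, payload = 142 bytes
Segment 2: SEQ = 18546, payload = 720 bytes
Segment 3: SEQ = 19266, payload = 548 bytes
Segment 4: SEQ = 19814, payload = 1437 bytes
SEQ of segment 4 = 18404 + 142 + 720 + 548 = 19814

19814


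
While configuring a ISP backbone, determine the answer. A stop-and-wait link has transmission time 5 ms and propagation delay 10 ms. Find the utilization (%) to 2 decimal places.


Given: Ttrans = 5 ms, Tprop = 10 ms
RTT = 2 * Tprop = 2 * 10 = 20 ms
U = Ttrans / (Ttrans + RTT)
U = 5 / (5 + 20)
U = 5 / 25 = 0.2
U% = 20.00%

20.00


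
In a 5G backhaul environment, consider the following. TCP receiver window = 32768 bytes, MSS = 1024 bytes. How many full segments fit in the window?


Given: RWND = 32768 bytes, MSS = 1024 bytes
Full segments = floor(RWND / MSS)
Full segments = floor(32768 / 1024)
Full segments = floor(32.0) = 32

32


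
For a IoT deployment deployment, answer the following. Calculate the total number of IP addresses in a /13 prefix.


Given: CIDR prefix /13
Host bits = 32 - 13 = 19
Total addresses = 2^19 = 524288

524288


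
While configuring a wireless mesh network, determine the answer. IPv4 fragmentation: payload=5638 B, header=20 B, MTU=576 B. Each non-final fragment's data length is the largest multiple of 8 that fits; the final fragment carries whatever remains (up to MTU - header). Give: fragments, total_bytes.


Max data per non-final fragment = floor((MTU - header)/8)*8 = floor((576 - 20)/8)*8 = floor(556/8)*8 = 552 B
Final fragment needs no 8-byte alignment: it can carry up to MTU - header = 556 B
Non-final fragments needed = ceil((payload - 556) / 552) = ceil(5082/552) = ceil(9.2065) = 10
Number of fragments = 10 + 1 = 11
Fragment sizes (data): 10 * 552 B + 118 B (last, 118 <= 556 OK)
Total bytes sent = payload + n_frags * header = 5638 + 11*20 = 5638 + 220 = 5858 B

11, 5858


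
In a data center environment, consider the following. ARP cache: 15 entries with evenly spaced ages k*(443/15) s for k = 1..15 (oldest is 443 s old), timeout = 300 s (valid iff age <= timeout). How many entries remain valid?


Ages are k * 443/15 s for k = 1..15 (spacing = 29.5333 s).
Entry k is valid iff k * 443/15 <= 300 iff k <= 15 * 300 / 443 = 10.1580
n_valid = floor(10.1580) = 10
(n_stale = 15 - 10 = 5)

10


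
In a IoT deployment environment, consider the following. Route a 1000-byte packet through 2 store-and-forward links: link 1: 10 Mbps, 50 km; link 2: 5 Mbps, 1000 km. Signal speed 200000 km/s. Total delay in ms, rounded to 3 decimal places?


Packet = 1000 bytes = 8000 bits. Store-and-forward: sum (t_trans + t_prop) per link.
Link 1: t_trans = 8000/(10*10^6) s = 0.8000 ms; t_prop = 50/200000 s = 0.2500 ms; subtotal = 1.0500 ms
Link 2: t_trans = 8000/(5*10^6) s = 1.6000 ms; t_prop = 1000/200000 s = 5.0000 ms; subtotal = 6.6000 ms
End-to-end = 1.0500 + 6.6000 = 7.6500 ms -> 7.650 ms (3 dp)

7.650


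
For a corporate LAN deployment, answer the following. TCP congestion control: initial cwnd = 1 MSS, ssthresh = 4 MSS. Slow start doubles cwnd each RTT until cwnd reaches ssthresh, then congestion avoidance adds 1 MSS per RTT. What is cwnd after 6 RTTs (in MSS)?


RTT 0: cwnd = 1 MSS (initial)
RTT 1: cwnd = 2 MSS (slow start, doubled)
RTT 2: cwnd = 4 MSS (slow start, doubled)
RTT 3: cwnd = 5 MSS (congestion avoidance, +1)
RTT 4: cwnd = 6 MSS (congestion avoidance, +1)
RTT 5: cwnd = 7 MSS (congestion avoidance, +1)
RTT 6: cwnd = 8 MSS (congestion avoidance, +1)

8


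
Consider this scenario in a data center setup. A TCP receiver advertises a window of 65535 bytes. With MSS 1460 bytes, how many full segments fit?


Given: RWND = 65535 bytes, MSS = 1460 bytes
Full segments = floor(RWND / MSS)
Full segments = floor(65535 / 1460)
Full segments = floor(44.887) = 44

44


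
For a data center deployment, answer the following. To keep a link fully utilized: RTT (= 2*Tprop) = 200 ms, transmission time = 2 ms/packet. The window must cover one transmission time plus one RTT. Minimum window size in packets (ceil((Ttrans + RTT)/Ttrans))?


Given: Ttrans = 2 ms, RTT = 200 ms (= 2 * Tprop, Tprop = 100 ms)
Time until first ACK returns = Ttrans + RTT = 2 + 200 = 202 ms
Need W * Ttrans >= Ttrans + RTT  ->  W >= (Ttrans + RTT) / Ttrans
(Ttrans + RTT) / Ttrans = 202 / 2 = 101
W_min = ceil(101) = 101

101


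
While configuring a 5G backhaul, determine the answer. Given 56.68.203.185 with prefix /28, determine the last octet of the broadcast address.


Given: IP = 56.68.203.185, prefix = /28
Host bits = 32 - 28 = 4
Network last octet = 185 AND mask = 176
Host part size = 2^4 - 1 = 15
Broadcast last octet = 176 OR 15 = 191

191


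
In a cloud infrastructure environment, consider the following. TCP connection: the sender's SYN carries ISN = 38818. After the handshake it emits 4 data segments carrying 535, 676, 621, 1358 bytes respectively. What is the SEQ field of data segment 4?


The SYN occupies sequence number ISN = 38818, so the first data byte is ISN + 1 = 38819.
SEQ of data segment i = (ISN + 1) + sum of payload sizes of segments 1..i-1.
Segment 1: SEQ = 38819, payload = 535 bytes
Segment 2: SEQ = 39354, payload = 676 bytes
Segment 3: SEQ = 40030, payload = 621 bytes
Segment 4: SEQ = 40651, payload = 1358 bytes
SEQ of segment 4 = 38819 + 535 + 676 + 621 = 40651

40651


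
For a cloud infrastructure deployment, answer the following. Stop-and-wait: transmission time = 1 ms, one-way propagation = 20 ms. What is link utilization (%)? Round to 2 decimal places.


Given: Ttrans = 1 ms, Tprop = 20 ms
RTT = 2 * Tprop = 2 * 20 = 40 ms
U = Ttrans / (Ttrans + RTT)
U = 1 / (1 + 40)
U = 1 / 41 = 0.02439
U% = 2.44%

2.44


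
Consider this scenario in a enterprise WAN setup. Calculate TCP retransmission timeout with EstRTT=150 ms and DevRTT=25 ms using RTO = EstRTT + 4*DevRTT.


Given: EstRTT = 150 ms, DevRTT = 25 ms
Timeout = EstRTT + 4 * DevRTT
4 * DevRTT = 4 * 25 = 100
Timeout = 150 + 100 = 250 ms

250


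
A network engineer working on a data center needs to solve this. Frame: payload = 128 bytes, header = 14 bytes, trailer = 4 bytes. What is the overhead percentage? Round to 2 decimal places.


Given: payload = 128 B, header = 14 B, trailer = 4 B
Overhead bytes = header + trailer = 14 + 4 = 18
Total frame = payload + overhead = 128 + 18 = 146
Overhead % = 18 / 146 * 100 = 12.3288% -> 12.33% (2 dp)

12.33


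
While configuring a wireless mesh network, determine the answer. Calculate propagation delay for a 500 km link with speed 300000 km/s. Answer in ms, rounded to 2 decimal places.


Given: distance = 500 km, speed = 300000 km/s
Delay = distance / speed = 500 / 300000 seconds
Delay in ms = 500 * 1000 / 300000
Delay = 1.6667 ms
Rounded to 2 dp = 1.67 ms

1.67


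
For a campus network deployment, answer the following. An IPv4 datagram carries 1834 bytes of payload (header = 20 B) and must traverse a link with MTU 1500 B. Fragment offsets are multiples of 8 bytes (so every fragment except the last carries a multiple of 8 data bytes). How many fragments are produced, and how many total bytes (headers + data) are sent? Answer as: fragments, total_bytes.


Max data per non-final fragment = floor((MTU - header)/8)*8 = floor((1500 - 20)/8)*8 = floor(1480/8)*8 = 1480 B
Final fragment needs no 8-byte alignment: it can carry up to MTU - header = 1480 B
Non-final fragments needed = ceil((payload - 1480) / 1480) = ceil(354/1480) = ceil(0.2392) = 1
Number of fragments = 1 + 1 = 2
Fragment sizes (data): 1 * 1480 B + 354 B (last, 354 <= 1480 OK)
Total bytes sent = payload + n_frags * header = 1834 + 2*20 = 1834 + 40 = 1874 B

2, 1874


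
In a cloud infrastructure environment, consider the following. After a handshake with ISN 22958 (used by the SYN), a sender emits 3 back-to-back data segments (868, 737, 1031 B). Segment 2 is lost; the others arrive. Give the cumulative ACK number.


SYN uses sequence number 22958; first data byte = ISN + 1 = 22959.
Segment 1: SEQ = 22959, len = 868 B, covers [22959, 23826]
Segment 2: SEQ = 23827, len = 737 B, covers [23827, 24563] [LOST]
Segment 3: SEQ = 24564, len = 1031 B, covers [24564, 25594]
In-order data received: bytes [22959, 23826] (segments 1..1).
Segment 2 missing -> gap begins at byte 23827; later segments buffered out of order.
Cumulative ACK = next expected in-order byte = 22959 + 868 = 23827

23827


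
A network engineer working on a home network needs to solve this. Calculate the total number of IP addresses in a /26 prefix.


Given: CIDR prefix /26
Host bits = 32 - 26 = 6
Total addresses = 2^6 = 64

64


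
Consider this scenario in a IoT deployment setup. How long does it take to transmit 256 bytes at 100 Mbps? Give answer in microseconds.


Given: packet = 256 bytes, bandwidth = 100 Mbps
Packet in bits = 256 * 8 = 2048 bits
Bandwidth = 100 * 10^6 = 100000000 bps
Time = 2048 / 100000000 seconds
Time in us = 2048 * 10^6 / 100000000 = 20.48

20.48


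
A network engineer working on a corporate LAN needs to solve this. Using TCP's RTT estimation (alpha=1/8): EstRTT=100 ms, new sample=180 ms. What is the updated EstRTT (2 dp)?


Given: EstRTT = 100 ms, SampleRTT = 180 ms, alpha = 1/8
New EstRTT = (1 - alpha) * EstRTT + alpha * SampleRTT
(7/8) * 100 = 87.5
(1/8) * 180 = 22.5
New EstRTT = 87.5 + 22.5 = 110 ms -> 110.00 ms (2 dp)

110.00


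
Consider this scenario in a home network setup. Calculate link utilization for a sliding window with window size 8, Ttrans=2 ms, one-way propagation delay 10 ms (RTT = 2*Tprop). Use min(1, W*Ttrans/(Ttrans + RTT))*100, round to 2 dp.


Given: W = 8, Ttrans = 2 ms, RTT = 20 ms (= 2 * Tprop, Tprop = 10 ms)
Cycle time = Ttrans + RTT = 2 + 20 = 22 ms (first packet sent until its ACK returns)
W * Ttrans = 8 * 2 = 16 ms of sending per cycle
W * Ttrans / (Ttrans + RTT) = 16 / 22 = 0.727273
U = min(1, 0.727273) = 0.727273
U% = 72.73%

72.73


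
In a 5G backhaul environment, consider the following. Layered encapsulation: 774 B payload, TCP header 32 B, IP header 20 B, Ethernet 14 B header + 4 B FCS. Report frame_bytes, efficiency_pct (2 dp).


TCP segment = 774 + 32 = 806 B
IP packet = 806 + 20 = 826 B
Ethernet frame = 826 + 14 + 4 = 844 B
Efficiency = app / frame = 774 / 844 = 0.917062 = 91.7062% -> 91.71% (2 dp)

844, 91.71


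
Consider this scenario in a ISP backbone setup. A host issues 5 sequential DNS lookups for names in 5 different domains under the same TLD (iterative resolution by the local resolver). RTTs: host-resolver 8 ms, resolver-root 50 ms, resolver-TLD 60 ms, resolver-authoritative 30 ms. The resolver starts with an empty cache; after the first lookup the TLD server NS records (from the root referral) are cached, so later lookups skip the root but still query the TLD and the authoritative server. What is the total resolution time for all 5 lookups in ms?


Lookup 1 (cold cache): local + root + TLD + auth = 8 + 50 + 60 + 30 = 148 ms
Lookups 2..5 (TLD NS cached -> skip root; new domain -> still ask TLD and auth): local + TLD + auth = 8 + 60 + 30 = 98 ms each
Remaining 4 lookups: 4 * 98 = 392 ms
Total = 148 + 392 = 540 ms

540


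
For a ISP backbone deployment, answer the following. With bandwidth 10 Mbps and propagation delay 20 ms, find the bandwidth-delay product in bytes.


Given: bandwidth = 10 Mbps, delay = 20 ms
BDP in bits = 10 * 10^6 * 20 / 1000
BDP in bits = 200000
BDP in bytes = 200000 / 8 = 25000

25000


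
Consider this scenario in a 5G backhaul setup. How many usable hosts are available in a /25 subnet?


Given: subnet mask /25
Host bits = 32 - 25 = 7
Total addresses = 2^7 = 128
Usable hosts = 128 - 2 (network + broadcast) = 126

126


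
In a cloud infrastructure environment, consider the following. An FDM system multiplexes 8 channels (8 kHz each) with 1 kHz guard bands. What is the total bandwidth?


Given: 8 channels, 8 kHz each, guard = 1 kHz
Channel bandwidth = 8 * 8 = 64 kHz
Guard bands = 7 gaps * 1 kHz = 7 kHz
Total = 64 + 7 = 71 kHz

71


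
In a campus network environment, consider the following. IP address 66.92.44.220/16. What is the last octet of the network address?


Given: IP = 66.92.44.220, prefix = /16
Subnet mask = 255.255.0.0
Last octet of IP: 220
Last octet of mask: 0
Network last octet = 220 AND 0 = 0

0


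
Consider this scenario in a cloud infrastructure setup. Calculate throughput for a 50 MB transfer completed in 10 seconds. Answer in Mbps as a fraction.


Given: file = 50 MB, time = 10 s
File in Mb = 50 * 8 = 400 Mb
Throughput = 400 / 10 Mbps
Throughput = 40 Mbps

40


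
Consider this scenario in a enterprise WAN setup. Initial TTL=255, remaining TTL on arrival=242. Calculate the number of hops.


Given: initial TTL = 255, received TTL = 242
Hops = initial TTL - received TTL
Hops = 255 - 242 = 13

13


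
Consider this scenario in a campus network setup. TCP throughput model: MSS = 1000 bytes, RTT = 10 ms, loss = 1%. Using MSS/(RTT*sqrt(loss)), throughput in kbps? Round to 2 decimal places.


Given: MSS = 1000 bytes, RTT = 10 ms, loss = 1%
RTT in seconds = 10 / 1000 = 0.01
Loss rate = 1% = 0.01
sqrt(loss) = sqrt(0.01) = 0.1
Throughput (bytes/s) = 1000 / (0.01 * 0.1) = 1000000.0000
Throughput (kbps) = 1000000.0000 * 8 / 1000 = 8000.000000 -> 8000.00 kbps (2 dp)

8000.00


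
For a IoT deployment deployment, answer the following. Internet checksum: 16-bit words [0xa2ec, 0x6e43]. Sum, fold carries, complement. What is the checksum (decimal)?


Given words: [0xa2ec, 0x6e43]
Step 1: Sum all words
Raw sum = 41708 + 28227 = 69935
Step 2: Fold carry: (4399 + 1) = 4400
One's complement = ~4400 & 0xFFFF = 61135

61135


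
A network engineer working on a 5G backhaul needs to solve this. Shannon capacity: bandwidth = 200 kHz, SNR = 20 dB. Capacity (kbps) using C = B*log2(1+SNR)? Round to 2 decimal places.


Given: B = 200 kHz, SNR = 20 dB
SNR linear = 10^(20/10) = 100
1 + SNR = 101
log2(101) = 6.6582114828
C = 200 * 1000 * 6.6582114828 = 1331642.2966 bps
C = 1331.642297 kbps -> 1331.64 kbps (2 dp)

1331.64


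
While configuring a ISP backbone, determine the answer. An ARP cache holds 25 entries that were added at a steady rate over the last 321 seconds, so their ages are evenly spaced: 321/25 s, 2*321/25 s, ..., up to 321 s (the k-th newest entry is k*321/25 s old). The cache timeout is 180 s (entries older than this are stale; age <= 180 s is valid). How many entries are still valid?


Ages are k * 321/25 s for k = 1..25 (spacing = 12.8400 s).
Entry k is valid iff k * 321/25 <= 180 iff k <= 25 * 180 / 321 = 14.0187
n_valid = floor(14.0187) = 14
(n_stale = 25 - 14 = 11)

14


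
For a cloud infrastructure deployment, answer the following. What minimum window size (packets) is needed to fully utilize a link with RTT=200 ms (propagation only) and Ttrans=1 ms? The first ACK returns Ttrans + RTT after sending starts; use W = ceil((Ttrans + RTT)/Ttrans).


Given: Ttrans = 1 ms, RTT = 200 ms (= 2 * Tprop, Tprop = 100 ms)
Time until first ACK returns = Ttrans + RTT = 1 + 200 = 201 ms
Need W * Ttrans >= Ttrans + RTT  ->  W >= (Ttrans + RTT) / Ttrans
(Ttrans + RTT) / Ttrans = 201 / 1 = 201
W_min = ceil(201) = 201

201


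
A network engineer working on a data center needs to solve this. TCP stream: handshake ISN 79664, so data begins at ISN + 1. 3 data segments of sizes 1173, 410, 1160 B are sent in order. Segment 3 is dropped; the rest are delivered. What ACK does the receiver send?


SYN uses sequence number 79664; first data byte = ISN + 1 = 79665.
Segment 1: SEQ = 79665, len = 1173 B, covers [79665, 80837]
Segment 2: SEQ = 80838, len = 410 B, covers [80838, 81247]
Segment 3: SEQ = 81248, len = 1160 B, covers [81248, 82407] [LOST]
In-order data received: bytes [79665, 81247] (segments 1..2).
Segment 3 missing -> gap begins at byte 81248.
Cumulative ACK = next expected in-order byte = 79665 + 1173 + 410 = 81248

81248


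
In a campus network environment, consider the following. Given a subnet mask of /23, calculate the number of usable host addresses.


Given: subnet mask /23
Host bits = 32 - 23 = 9
Total addresses = 2^9 = 512
Usable hosts = 512 - 2 (network + broadcast) = 510

510


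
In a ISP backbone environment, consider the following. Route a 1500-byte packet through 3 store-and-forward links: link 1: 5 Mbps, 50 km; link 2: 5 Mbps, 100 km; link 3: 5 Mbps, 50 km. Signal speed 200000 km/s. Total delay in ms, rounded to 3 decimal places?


Packet = 1500 bytes = 12000 bits. Store-and-forward: sum (t_trans + t_prop) per link.
Link 1: t_trans = 12000/(5*10^6) s = 2.4000 ms; t_prop = 50/200000 s = 0.2500 ms; subtotal = 2.6500 ms
Link 2: t_trans = 12000/(5*10^6) s = 2.4000 ms; t_prop = 100/200000 s = 0.5000 ms; subtotal = 2.9000 ms
Link 3: t_trans = 12000/(5*10^6) s = 2.4000 ms; t_prop = 50/200000 s = 0.2500 ms; subtotal = 2.6500 ms
End-to-end = 2.6500 + 2.9000 + 2.6500 = 8.2000 ms -> 8.200 ms (3 dp)

8.200


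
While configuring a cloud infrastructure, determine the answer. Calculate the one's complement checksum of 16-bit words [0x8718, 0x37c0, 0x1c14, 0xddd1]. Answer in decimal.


Given words: [0x8718, 0x37c0, 0x1c14, 0xddd1]
Step 1: Sum all words
Raw sum = 34584 + 14272 + 7188 + 56785 = 112829
Step 2: Fold carry: (47293 + 1) = 47294
One's complement = ~47294 & 0xFFFF = 18241

18241


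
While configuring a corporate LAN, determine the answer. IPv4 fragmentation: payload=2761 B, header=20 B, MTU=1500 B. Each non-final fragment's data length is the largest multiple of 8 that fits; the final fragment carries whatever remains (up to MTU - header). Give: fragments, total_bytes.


Max data per non-final fragment = floor((MTU - header)/8)*8 = floor((1500 - 20)/8)*8 = floor(1480/8)*8 = 1480 B
Final fragment needs no 8-byte alignment: it can carry up to MTU - header = 1480 B
Non-final fragments needed = ceil((payload - 1480) / 1480) = ceil(1281/1480) = ceil(0.8655) = 1
Number of fragments = 1 + 1 = 2
Fragment sizes (data): 1 * 1480 B + 1281 B (last, 1281 <= 1480 OK)
Total bytes sent = payload + n_frags * header = 2761 + 2*20 = 2761 + 40 = 2801 B

2, 2801


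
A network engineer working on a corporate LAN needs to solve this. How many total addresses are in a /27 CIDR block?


Given: CIDR prefix /27
Host bits = 32 - 27 = 5
Total addresses = 2^5 = 32

32


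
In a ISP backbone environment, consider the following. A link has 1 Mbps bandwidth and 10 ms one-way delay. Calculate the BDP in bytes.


Given: bandwidth = 1 Mbps, delay = 10 ms
BDP in bits = 1 * 10^6 * 10 / 1000
BDP in bits = 10000
BDP in bytes = 10000 / 8 = 1250

1250


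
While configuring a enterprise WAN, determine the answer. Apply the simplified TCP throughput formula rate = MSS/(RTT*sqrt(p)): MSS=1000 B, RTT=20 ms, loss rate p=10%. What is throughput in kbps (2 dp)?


Given: MSS = 1000 bytes, RTT = 20 ms, loss = 10%
RTT in seconds = 20 / 1000 = 0.02
Loss rate = 10% = 0.1
sqrt(loss) = sqrt(0.1) = 0.316227766017
Throughput (bytes/s) = 1000 / (0.02 * 0.316227766017) = 158113.8830
Throughput (kbps) = 158113.8830 * 8 / 1000 = 1264.911064 -> 1264.91 kbps (2 dp)

1264.91


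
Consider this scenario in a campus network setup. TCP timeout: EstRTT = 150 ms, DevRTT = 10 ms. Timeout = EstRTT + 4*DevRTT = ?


Given: EstRTT = 150 ms, DevRTT = 10 ms
Timeout = EstRTT + 4 * DevRTT
4 * DevRTT = 4 * 10 = 40
Timeout = 150 + 40 = 190 ms

190


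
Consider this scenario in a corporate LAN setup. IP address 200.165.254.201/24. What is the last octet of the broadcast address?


Given: IP = 200.165.254.201, prefix = /24
Host bits = 32 - 24 = 8
Network last octet = 201 AND mask = 0
Host part size = 2^8 - 1 = 255
Broadcast last octet = 0 OR 255 = 255

255


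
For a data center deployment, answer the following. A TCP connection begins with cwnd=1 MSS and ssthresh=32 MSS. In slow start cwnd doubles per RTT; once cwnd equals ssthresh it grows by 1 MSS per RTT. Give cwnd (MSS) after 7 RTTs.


RTT 0: cwnd = 1 MSS (initial)
RTT 1: cwnd = 2 MSS (slow start, doubled)
RTT 2: cwnd = 4 MSS (slow start, doubled)
RTT 3: cwnd = 8 MSS (slow start, doubled)
RTT 4: cwnd = 16 MSS (slow start, doubled)
RTT 5: cwnd = 32 MSS (slow start, doubled)
RTT 6: cwnd = 33 MSS (congestion avoidance, +1)
RTT 7: cwnd = 34 MSS (congestion avoidance, +1)

34


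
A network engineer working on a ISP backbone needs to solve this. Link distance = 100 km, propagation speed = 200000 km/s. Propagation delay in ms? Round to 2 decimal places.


Given: distance = 100 km, speed = 200000 km/s
Delay = distance / speed = 100 / 200000 seconds
Delay in ms = 100 * 1000 / 200000
Delay = 0.5000 ms
Rounded to 2 dp = 0.50 ms

0.50


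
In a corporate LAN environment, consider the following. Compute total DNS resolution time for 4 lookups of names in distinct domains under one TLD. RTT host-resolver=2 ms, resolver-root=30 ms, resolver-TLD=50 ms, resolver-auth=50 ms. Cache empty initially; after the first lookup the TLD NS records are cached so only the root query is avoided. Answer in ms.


Lookup 1 (cold cache): local + root + TLD + auth = 2 + 30 + 50 + 50 = 132 ms
Lookups 2..4 (TLD NS cached -> skip root; new domain -> still ask TLD and auth): local + TLD + auth = 2 + 50 + 50 = 102 ms each
Remaining 3 lookups: 3 * 102 = 306 ms
Total = 132 + 306 = 438 ms

438


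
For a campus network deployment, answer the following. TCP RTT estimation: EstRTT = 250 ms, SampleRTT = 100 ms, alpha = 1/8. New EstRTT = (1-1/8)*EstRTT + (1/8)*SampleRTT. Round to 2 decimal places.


Given: EstRTT = 250 ms, SampleRTT = 100 ms, alpha = 1/8
New EstRTT = (1 - alpha) * EstRTT + alpha * SampleRTT
(7/8) * 250 = 218.75
(1/8) * 100 = 12.5
New EstRTT = 218.75 + 12.5 = 231.25 ms -> 231.25 ms (2 dp)

231.25


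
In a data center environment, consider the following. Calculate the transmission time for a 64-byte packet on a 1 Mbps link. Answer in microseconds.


Given: packet = 64 bytes, bandwidth = 1 Mbps
Packet in bits = 64 * 8 = 512 bits
Bandwidth = 1 * 10^6 = 1000000 bps
Time = 512 / 1000000 seconds
Time in us = 512 * 10^6 / 1000000 = 512

512


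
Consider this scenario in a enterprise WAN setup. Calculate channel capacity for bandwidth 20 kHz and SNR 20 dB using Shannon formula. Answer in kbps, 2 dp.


Given: B = 20 kHz, SNR = 20 dB
SNR linear = 10^(20/10) = 100
1 + SNR = 101
log2(101) = 6.6582114828
C = 20 * 1000 * 6.6582114828 = 133164.2297 bps
C = 133.164230 kbps -> 133.16 kbps (2 dp)

133.16


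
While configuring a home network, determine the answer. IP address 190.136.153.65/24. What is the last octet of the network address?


Given: IP = 190.136.153.65, prefix = /24
Subnet mask = 255.255.255.0
Last octet of IP: 65
Last octet of mask: 0
Network last octet = 65 AND 0 = 0

0


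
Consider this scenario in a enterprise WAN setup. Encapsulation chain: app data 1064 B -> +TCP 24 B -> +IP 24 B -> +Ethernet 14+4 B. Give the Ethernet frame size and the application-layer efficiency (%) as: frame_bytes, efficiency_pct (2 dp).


TCP segment = 1064 + 24 = 1088 B
IP packet = 1088 + 24 = 1112 B
Ethernet frame = 1112 + 14 + 4 = 1130 B
Efficiency = app / frame = 1064 / 1130 = 0.941593 = 94.1593% -> 94.16% (2 dp)

1130, 94.16


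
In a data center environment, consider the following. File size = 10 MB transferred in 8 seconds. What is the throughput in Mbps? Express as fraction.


Given: file = 10 MB, time = 8 s
File in Mb = 10 * 8 = 80 Mb
Throughput = 80 / 8 Mbps
Throughput = 10 Mbps

10


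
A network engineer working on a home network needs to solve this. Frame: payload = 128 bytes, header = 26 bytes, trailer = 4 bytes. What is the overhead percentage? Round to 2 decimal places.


Given: payload = 128 B, header = 26 B, trailer = 4 B
Overhead bytes = header + trailer = 26 + 4 = 30
Total frame = payload + overhead = 128 + 30 = 158
Overhead % = 30 / 158 * 100 = 18.9873% -> 18.99% (2 dp)

18.99


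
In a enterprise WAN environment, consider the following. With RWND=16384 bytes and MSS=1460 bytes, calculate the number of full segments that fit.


Given: RWND = 16384 bytes, MSS = 1460 bytes
Full segments = floor(RWND / MSS)
Full segments = floor(16384 / 1460)
Full segments = floor(11.2219) = 11

11


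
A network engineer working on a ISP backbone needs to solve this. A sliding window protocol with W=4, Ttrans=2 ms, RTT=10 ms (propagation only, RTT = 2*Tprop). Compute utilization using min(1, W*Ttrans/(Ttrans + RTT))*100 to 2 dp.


Given: W = 4, Ttrans = 2 ms, RTT = 10 ms (= 2 * Tprop, Tprop = 5 ms)
Cycle time = Ttrans + RTT = 2 + 10 = 12 ms (first packet sent until its ACK returns)
W * Ttrans = 4 * 2 = 8 ms of sending per cycle
W * Ttrans / (Ttrans + RTT) = 8 / 12 = 0.666667
U = min(1, 0.666667) = 0.666667
U% = 66.67%

66.67


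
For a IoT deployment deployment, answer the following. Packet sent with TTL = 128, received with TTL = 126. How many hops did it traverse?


Given: initial TTL = 128, received TTL = 126
Hops = initial TTL - received TTL
Hops = 128 - 126 = 2

2


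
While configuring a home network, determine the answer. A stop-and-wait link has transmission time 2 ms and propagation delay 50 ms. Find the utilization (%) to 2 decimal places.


Given: Ttrans = 2 ms, Tprop = 50 ms
RTT = 2 * Tprop = 2 * 50 = 100 ms
U = Ttrans / (Ttrans + RTT)
U = 2 / (2 + 100)
U = 2 / 102 = 0.019608
U% = 1.96%

1.96


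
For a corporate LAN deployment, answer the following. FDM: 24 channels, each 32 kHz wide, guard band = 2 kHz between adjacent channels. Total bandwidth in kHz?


Given: 24 channels, 32 kHz each, guard = 2 kHz
Channel bandwidth = 24 * 32 = 768 kHz
Guard bands = 23 gaps * 2 kHz = 46 kHz
Total = 768 + 46 = 814 kHz

814


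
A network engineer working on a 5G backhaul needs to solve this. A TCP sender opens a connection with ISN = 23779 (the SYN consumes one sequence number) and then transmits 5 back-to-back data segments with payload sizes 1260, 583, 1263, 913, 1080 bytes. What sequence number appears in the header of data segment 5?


The SYN occupies sequence number ISN = 23779, so the first data byte is ISN + 1 = 23780.
SEQ of data segment i = (ISN + 1) + sum of payload sizes of segments 1..i-1.
Segment 1: SEQ = 23780, payload = 1260 bytes
Segment 2: SEQ = 25040, payload = 583 bytes
Segment 3: SEQ = 25623, payload = 1263 bytes
Segment 4: SEQ = 26886, payload = 913 bytes
Segment 5: SEQ = 27799, payload = 1080 bytes
SEQ of segment 5 = 23780 + 1260 + 583 + 1263 + 913 = 27799

27799


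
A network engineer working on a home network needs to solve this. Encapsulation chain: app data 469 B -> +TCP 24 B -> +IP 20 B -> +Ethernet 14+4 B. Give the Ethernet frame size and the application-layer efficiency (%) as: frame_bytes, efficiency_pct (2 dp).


TCP segment = 469 + 24 = 493 B
IP packet = 493 + 20 = 513 B
Ethernet frame = 513 + 14 + 4 = 531 B
Efficiency = app / frame = 469 / 531 = 0.883239 = 88.3239% -> 88.32% (2 dp)

531, 88.32


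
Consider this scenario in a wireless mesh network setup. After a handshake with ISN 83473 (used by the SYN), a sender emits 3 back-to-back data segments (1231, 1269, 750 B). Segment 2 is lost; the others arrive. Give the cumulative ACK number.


SYN uses sequence number 83473; first data byte = ISN + 1 = 83474.
Segment 1: SEQ = 83474, len = 1231 B, covers [83474, 84704]
Segment 2: SEQ = 84705, len = 1269 B, covers [84705, 85973] [LOST]
Segment 3: SEQ = 85974, len = 750 B, covers [85974, 86723]
In-order data received: bytes [83474, 84704] (segments 1..1).
Segment 2 missing -> gap begins at byte 84705; later segments buffered out of order.
Cumulative ACK = next expected in-order byte = 83474 + 1231 = 84705

84705


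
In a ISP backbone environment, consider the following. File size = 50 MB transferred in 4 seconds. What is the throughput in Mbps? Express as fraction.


Given: file = 50 MB, time = 4 s
File in Mb = 50 * 8 = 400 Mb
Throughput = 400 / 4 Mbps
Throughput = 100 Mbps

100


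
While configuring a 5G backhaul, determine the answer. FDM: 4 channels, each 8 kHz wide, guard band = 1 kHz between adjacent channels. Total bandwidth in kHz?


Given: 4 channels, 8 kHz each, guard = 1 kHz
Channel bandwidth = 4 * 8 = 32 kHz
Guard bands = 3 gaps * 1 kHz = 3 kHz
Total = 32 + 3 = 35 kHz

35


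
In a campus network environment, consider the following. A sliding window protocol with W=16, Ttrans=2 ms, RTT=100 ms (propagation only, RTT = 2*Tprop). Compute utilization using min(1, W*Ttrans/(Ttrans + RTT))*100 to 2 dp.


Given: W = 16, Ttrans = 2 ms, RTT = 100 ms (= 2 * Tprop, Tprop = 50 ms)
Cycle time = Ttrans + RTT = 2 + 100 = 102 ms (first packet sent until its ACK returns)
W * Ttrans = 16 * 2 = 32 ms of sending per cycle
W * Ttrans / (Ttrans + RTT) = 32 / 102 = 0.313725
U = min(1, 0.313725) = 0.313725
U% = 31.37%

31.37


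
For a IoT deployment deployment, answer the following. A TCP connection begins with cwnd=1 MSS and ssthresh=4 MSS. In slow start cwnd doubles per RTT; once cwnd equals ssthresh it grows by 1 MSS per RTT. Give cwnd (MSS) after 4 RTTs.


RTT 0: cwnd = 1 MSS (initial)
RTT 1: cwnd = 2 MSS (slow start, doubled)
RTT 2: cwnd = 4 MSS (slow start, doubled)
RTT 3: cwnd = 5 MSS (congestion avoidance, +1)
RTT 4: cwnd = 6 MSS (congestion avoidance, +1)

6


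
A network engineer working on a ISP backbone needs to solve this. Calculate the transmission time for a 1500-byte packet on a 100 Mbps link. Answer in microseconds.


Given: packet = 1500 bytes, bandwidth = 100 Mbps
Packet in bits = 1500 * 8 = 12000 bits
Bandwidth = 100 * 10^6 = 100000000 bps
Time = 12000 / 100000000 seconds
Time in us = 12000 * 10^6 / 100000000 = 120

120


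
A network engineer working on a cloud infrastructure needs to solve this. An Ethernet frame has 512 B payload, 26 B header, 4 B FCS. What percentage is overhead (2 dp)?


Given: payload = 512 B, header = 26 B, trailer = 4 B
Overhead bytes = header + trailer = 26 + 4 = 30
Total frame = payload + overhead = 512 + 30 = 542
Overhead % = 30 / 542 * 100 = 5.5351% -> 5.54% (2 dp)

5.54


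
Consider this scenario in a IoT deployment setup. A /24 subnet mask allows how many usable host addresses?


Given: subnet mask /24
Host bits = 32 - 24 = 8
Total addresses = 2^8 = 256
Usable hosts = 256 - 2 (network + broadcast) = 254

254


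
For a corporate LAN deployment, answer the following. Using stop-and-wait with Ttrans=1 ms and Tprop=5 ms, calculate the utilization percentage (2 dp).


Given: Ttrans = 1 ms, Tprop = 5 ms
RTT = 2 * Tprop = 2 * 5 = 10 ms
U = Ttrans / (Ttrans + RTT)
U = 1 / (1 + 10)
U = 1 / 11 = 0.090909
U% = 9.09%

9.09


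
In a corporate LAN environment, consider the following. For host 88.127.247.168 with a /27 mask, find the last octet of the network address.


Given: IP = 88.127.247.168, prefix = /27
Subnet mask = 255.255.255.224
Last octet of IP: 168
Last octet of mask: 224
Network last octet = 168 AND 224 = 160

160


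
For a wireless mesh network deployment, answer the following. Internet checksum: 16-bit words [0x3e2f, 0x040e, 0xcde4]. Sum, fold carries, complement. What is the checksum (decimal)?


Given words: [0x3e2f, 0x040e, 0xcde4]
Step 1: Sum all words
Raw sum = 15919 + 1038 + 52708 = 69665
Step 2: Fold carry: (4129 + 1) = 4130
One's complement = ~4130 & 0xFFFF = 61405

61405


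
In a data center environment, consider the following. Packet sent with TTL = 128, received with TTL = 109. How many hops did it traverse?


Given: initial TTL = 128, received TTL = 109
Hops = initial TTL - received TTL
Hops = 128 - 109 = 19

19


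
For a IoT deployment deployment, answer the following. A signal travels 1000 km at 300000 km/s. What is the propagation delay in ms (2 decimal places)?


Given: distance = 1000 km, speed = 300000 km/s
Delay = distance / speed = 1000 / 300000 seconds
Delay in ms = 1000 * 1000 / 300000
Delay = 3.3333 ms
Rounded to 2 dp = 3.33 ms

3.33


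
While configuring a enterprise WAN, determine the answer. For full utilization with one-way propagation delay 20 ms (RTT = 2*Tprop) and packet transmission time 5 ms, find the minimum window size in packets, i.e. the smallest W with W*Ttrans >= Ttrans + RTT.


Given: Ttrans = 5 ms, RTT = 40 ms (= 2 * Tprop, Tprop = 20 ms)
Time until first ACK returns = Ttrans + RTT = 5 + 40 = 45 ms
Need W * Ttrans >= Ttrans + RTT  ->  W >= (Ttrans + RTT) / Ttrans
(Ttrans + RTT) / Ttrans = 45 / 5 = 9
W_min = ceil(9) = 9

9


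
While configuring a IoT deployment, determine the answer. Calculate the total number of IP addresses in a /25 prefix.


Given: CIDR prefix /25
Host bits = 32 - 25 = 7
Total addresses = 2^7 = 128

128


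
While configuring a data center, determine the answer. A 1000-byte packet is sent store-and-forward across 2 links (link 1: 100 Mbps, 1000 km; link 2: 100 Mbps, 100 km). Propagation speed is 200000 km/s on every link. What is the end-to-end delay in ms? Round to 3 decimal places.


Packet = 1000 bytes = 8000 bits. Store-and-forward: sum (t_trans + t_prop) per link.
Link 1: t_trans = 8000/(100*10^6) s = 0.0800 ms; t_prop = 1000/200000 s = 5.0000 ms; subtotal = 5.0800 ms
Link 2: t_trans = 8000/(100*10^6) s = 0.0800 ms; t_prop = 100/200000 s = 0.5000 ms; subtotal = 0.5800 ms
End-to-end = 5.0800 + 0.5800 = 5.6600 ms -> 5.660 ms (3 dp)

5.660


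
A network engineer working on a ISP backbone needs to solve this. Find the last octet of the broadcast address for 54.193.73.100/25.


Given: IP = 54.193.73.100, prefix = /25
Host bits = 32 - 25 = 7
Network last octet = 100 AND mask = 0
Host part size = 2^7 - 1 = 127
Broadcast last octet = 0 OR 127 = 127

127


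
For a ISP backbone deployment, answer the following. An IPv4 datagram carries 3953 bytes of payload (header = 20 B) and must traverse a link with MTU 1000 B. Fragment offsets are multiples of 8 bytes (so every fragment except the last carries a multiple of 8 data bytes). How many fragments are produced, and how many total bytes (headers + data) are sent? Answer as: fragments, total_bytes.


Max data per non-final fragment = floor((MTU - header)/8)*8 = floor((1000 - 20)/8)*8 = floor(980/8)*8 = 976 B
Final fragment needs no 8-byte alignment: it can carry up to MTU - header = 980 B
Non-final fragments needed = ceil((payload - 980) / 976) = ceil(2973/976) = ceil(3.0461) = 4
Number of fragments = 4 + 1 = 5
Fragment sizes (data): 4 * 976 B + 49 B (last, 49 <= 980 OK)
Total bytes sent = payload + n_frags * header = 3953 + 5*20 = 3953 + 100 = 4053 B

5, 4053


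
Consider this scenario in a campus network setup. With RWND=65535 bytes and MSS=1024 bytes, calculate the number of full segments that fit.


Given: RWND = 65535 bytes, MSS = 1024 bytes
Full segments = floor(RWND / MSS)
Full segments = floor(65535 / 1024)
Full segments = floor(63.999) = 63

63


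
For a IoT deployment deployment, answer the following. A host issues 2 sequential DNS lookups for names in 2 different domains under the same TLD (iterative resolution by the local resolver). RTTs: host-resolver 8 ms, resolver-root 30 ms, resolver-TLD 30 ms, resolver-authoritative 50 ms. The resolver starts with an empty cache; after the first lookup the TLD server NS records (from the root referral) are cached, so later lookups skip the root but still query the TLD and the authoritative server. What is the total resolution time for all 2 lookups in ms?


Lookup 1 (cold cache): local + root + TLD + auth = 8 + 30 + 30 + 50 = 118 ms
Lookups 2..2 (TLD NS cached -> skip root; new domain -> still ask TLD and auth): local + TLD + auth = 8 + 30 + 50 = 88 ms each
Remaining 1 lookups: 1 * 88 = 88 ms
Total = 118 + 88 = 206 ms

206


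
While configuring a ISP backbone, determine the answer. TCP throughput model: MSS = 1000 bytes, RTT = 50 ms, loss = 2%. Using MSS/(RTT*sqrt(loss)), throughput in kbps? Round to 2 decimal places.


Given: MSS = 1000 bytes, RTT = 50 ms, loss = 2%
RTT in seconds = 50 / 1000 = 0.05
Loss rate = 2% = 0.02
sqrt(loss) = sqrt(0.02) = 0.141421356237
Throughput (bytes/s) = 1000 / (0.05 * 0.141421356237) = 141421.3562
Throughput (kbps) = 141421.3562 * 8 / 1000 = 1131.370850 -> 1131.37 kbps (2 dp)

1131.37


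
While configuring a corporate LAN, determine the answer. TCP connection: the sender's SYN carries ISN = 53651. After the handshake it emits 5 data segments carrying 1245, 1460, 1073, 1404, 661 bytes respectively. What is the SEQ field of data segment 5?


The SYN occupies sequence number ISN = 53651, so the first data byte is ISN + 1 = 53652.
SEQ of data segment i = (ISN + 1) + sum of payload sizes of segments 1..i-1.
Segment 1: SEQ = 53652, payload = 1245 bytes
Segment 2: SEQ = 54897, payload = 1460 bytes
Segment 3: SEQ = 56357, payload = 1073 bytes
Segment 4: SEQ = 57430, payload = 1404 bytes
Segment 5: SEQ = 58834, payload = 661 bytes
SEQ of segment 5 = 53652 + 1245 + 1460 + 1073 + 1404 = 58834

58834


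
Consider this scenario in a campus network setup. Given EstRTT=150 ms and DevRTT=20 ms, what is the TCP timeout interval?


Given: EstRTT = 150 ms, DevRTT = 20 ms
Timeout = EstRTT + 4 * DevRTT
4 * DevRTT = 4 * 20 = 80
Timeout = 150 + 80 = 230 ms

230


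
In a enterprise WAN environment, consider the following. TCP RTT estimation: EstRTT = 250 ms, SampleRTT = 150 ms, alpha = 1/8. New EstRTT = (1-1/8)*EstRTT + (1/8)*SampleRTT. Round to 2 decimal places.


Given: EstRTT = 250 ms, SampleRTT = 150 ms, alpha = 1/8
New EstRTT = (1 - alpha) * EstRTT + alpha * SampleRTT
(7/8) * 250 = 218.75
(1/8) * 150 = 18.75
New EstRTT = 218.75 + 18.75 = 237.5 ms -> 237.50 ms (2 dp)

237.50


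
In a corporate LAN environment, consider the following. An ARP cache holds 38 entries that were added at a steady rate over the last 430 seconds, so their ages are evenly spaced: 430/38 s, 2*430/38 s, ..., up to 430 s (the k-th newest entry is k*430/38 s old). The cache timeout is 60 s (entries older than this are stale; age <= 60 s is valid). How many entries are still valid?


Ages are k * 430/38 s for k = 1..38 (spacing = 11.3158 s).
Entry k is valid iff k * 430/38 <= 60 iff k <= 38 * 60 / 430 = 5.3023
n_valid = floor(5.3023) = 5
(n_stale = 38 - 5 = 33)

5


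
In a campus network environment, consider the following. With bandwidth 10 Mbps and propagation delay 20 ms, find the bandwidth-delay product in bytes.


Given: bandwidth = 10 Mbps, delay = 20 ms
BDP in bits = 10 * 10^6 * 20 / 1000
BDP in bits = 200000
BDP in bytes = 200000 / 8 = 25000

25000


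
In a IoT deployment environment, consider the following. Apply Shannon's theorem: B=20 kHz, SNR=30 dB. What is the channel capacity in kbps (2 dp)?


Given: B = 20 kHz, SNR = 30 dB
SNR linear = 10^(30/10) = 1000
1 + SNR = 1001
log2(1001) = 9.9672262588
C = 20 * 1000 * 9.9672262588 = 199344.5252 bps
C = 199.344525 kbps -> 199.34 kbps (2 dp)

199.34


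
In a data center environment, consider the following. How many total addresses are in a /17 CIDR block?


Given: CIDR prefix /17
Host bits = 32 - 17 = 15
Total addresses = 2^15 = 32768

32768


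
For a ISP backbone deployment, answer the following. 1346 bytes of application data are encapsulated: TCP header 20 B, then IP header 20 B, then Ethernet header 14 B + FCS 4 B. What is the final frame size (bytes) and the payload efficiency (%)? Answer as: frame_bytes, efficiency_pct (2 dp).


TCP segment = 1346 + 20 = 1366 B
IP packet = 1366 + 20 = 1386 B
Ethernet frame = 1386 + 14 + 4 = 1404 B
Efficiency = app / frame = 1346 / 1404 = 0.958689 = 95.8689% -> 95.87% (2 dp)

1404, 95.87
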